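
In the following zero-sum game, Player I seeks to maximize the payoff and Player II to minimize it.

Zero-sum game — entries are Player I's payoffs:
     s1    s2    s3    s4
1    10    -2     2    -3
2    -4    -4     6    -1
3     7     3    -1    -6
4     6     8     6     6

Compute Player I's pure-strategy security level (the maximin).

The worst-case payoff for each row is 1: -3, 2: -4, 3: -6, 4: 6.
The best of these is 6.

6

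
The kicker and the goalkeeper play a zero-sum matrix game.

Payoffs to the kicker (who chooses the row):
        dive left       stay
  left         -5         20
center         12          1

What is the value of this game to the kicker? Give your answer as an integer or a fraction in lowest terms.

245/36

Row minima are -5 and 1, so the kicker's maximin is 1; column maxima are 12 and 20, so the goalkeeper's minimax is 12. These differ, so the equilibrium is in mixed strategies.
Let the kicker play left with probability p. The goalkeeper is indifferent when −5p + 12(1−p) = 20p + (1−p), giving p = 11/36.
Let the goalkeeper play dive left with probability q. The kicker is indifferent when −5q + 20(1−q) = 12q + (1−q), giving q = 19/36.
The value is -5·(19/36) + (20)·(17/36) = 245/36.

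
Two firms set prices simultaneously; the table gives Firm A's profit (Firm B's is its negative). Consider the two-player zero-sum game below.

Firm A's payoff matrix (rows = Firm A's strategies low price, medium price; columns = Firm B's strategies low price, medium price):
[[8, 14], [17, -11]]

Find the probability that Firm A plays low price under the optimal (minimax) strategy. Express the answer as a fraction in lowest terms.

Row minima are 8 and -11, so Firm A's maximin is 8; column maxima are 17 and 14, so Firm B's minimax is 14. These differ, so the equilibrium is in mixed strategies.
Let Firm A play low price with probability p. Firm B is indifferent when 8p + 17(1−p) = 14p − 11(1−p), giving p = 14/17.

14/17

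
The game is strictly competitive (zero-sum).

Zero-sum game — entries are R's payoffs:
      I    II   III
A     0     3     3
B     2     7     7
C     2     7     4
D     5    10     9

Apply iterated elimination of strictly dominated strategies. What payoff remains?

5

Row B is strictly dominated by row D (5>2, 10>7, 9>7); eliminate B.
Column III is strictly dominated by I for C (0<3, 2<4, 5<9); eliminate III.
Column II is strictly dominated by I for C (0<3, 2<7, 5<10); eliminate II.
Row C is strictly dominated by row D (5>2); eliminate C.
Row A is strictly dominated by row D (5>0); eliminate A.
Only (D, I) remains, with payoff 5.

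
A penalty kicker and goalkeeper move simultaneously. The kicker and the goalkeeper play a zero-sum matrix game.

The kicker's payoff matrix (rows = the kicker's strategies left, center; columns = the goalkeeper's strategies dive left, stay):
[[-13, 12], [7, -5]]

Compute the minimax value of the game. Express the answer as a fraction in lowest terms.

19/37

Row minima are -13 and -5, so the kicker's maximin is -5; column maxima are 7 and 12, so the goalkeeper's minimax is 7. These differ, so the equilibrium is in mixed strategies.
Let the kicker play left with probability p. The goalkeeper is indifferent when −13p + 7(1−p) = 12p − 5(1−p), giving p = 12/37.
Let the goalkeeper play dive left with probability q. The kicker is indifferent when −13q + 12(1−q) = 7q − 5(1−q), giving q = 17/37.
The value is -13·(17/37) + (12)·(20/37) = 19/37.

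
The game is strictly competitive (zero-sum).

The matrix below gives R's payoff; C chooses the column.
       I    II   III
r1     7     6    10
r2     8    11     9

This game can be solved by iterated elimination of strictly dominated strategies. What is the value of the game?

Column III is strictly dominated by I for C (7<10, 8<9); eliminate III.
Row r1 is strictly dominated by row r2 (8>7, 11>6); eliminate r1.
Column II is strictly dominated by I for C (8<11); eliminate II.
Only (r2, I) remains, with payoff 8.

8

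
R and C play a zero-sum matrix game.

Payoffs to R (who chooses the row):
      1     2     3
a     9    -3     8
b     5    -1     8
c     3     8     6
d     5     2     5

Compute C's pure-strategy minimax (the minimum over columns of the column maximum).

8

The worst case (largest entry) in each column is 1: 9, 2: 8, 3: 8.
The best (smallest) of these is 8.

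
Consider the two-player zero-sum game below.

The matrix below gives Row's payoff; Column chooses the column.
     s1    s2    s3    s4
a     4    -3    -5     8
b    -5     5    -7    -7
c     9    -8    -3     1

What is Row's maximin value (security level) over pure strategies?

-5

The worst-case payoff for each row is a: -5, b: -7, c: -8.
The best of these is -5.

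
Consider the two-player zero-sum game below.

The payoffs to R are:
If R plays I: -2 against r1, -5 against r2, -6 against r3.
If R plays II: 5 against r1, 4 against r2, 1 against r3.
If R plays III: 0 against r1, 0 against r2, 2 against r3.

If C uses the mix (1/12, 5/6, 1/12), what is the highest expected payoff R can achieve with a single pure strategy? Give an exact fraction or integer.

23/6

I: (-2)·(1/12) + (-5)·(5/6) + (-6)·(1/12) = -29/6.
II: (5)·(1/12) + (4)·(5/6) + (1)·(1/12) = 23/6.
III: (0)·(1/12) + (0)·(5/6) + (2)·(1/12) = 1/6.
The best pure response is II with expected payoff 23/6.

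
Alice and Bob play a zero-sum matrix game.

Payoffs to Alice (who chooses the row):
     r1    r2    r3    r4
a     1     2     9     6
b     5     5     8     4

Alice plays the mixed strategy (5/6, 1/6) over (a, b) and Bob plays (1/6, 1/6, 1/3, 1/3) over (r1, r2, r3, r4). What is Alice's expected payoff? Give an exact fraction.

Against (1/6, 1/6, 1/3, 1/3), each row's expected payoff is a: 11/2; b: 17/3.
Taking the (5/6, 1/6)-weighted average: (5/6)·(11/2) + (1/6)·(17/3) = 199/36.

199/36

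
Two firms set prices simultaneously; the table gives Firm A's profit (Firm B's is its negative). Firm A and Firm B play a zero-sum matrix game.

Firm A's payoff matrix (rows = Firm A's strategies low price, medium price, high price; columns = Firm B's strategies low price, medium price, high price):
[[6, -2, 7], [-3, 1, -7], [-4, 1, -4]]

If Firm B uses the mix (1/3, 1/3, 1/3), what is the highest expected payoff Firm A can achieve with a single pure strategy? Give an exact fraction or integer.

11/3

low price: (6)·(1/3) + (-2)·(1/3) + (7)·(1/3) = 11/3.
medium price: (-3)·(1/3) + (1)·(1/3) + (-7)·(1/3) = -3.
high price: (-4)·(1/3) + (1)·(1/3) + (-4)·(1/3) = -7/3.
The best pure response is low price with expected payoff 11/3.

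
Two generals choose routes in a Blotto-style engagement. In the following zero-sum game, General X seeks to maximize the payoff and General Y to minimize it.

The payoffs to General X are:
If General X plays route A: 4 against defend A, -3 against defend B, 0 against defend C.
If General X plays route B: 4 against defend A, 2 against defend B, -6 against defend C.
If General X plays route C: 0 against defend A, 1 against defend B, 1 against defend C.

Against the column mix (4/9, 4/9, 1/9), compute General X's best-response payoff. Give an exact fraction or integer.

2

route A: (4)·(4/9) + (-3)·(4/9) + (0)·(1/9) = 4/9.
route B: (4)·(4/9) + (2)·(4/9) + (-6)·(1/9) = 2.
route C: (0)·(4/9) + (1)·(4/9) + (1)·(1/9) = 5/9.
The best pure response is route B with expected payoff 2.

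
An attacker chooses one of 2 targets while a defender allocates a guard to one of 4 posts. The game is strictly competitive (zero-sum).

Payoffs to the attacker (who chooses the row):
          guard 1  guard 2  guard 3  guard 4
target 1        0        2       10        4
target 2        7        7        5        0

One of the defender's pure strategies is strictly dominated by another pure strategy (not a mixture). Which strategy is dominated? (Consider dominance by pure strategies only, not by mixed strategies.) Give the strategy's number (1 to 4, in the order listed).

The defender prefers columns that give the attacker less. Compare guard 3 with guard 4: 4 < 10, 0 < 5.
So guard 4 strictly dominates guard 3 for the defender; guard 3 is strictly dominated.

3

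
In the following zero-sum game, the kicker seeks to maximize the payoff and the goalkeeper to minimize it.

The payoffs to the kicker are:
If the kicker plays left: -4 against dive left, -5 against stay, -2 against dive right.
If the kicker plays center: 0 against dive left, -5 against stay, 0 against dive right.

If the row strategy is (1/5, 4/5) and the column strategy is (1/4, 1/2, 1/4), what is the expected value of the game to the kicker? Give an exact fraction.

-14/5

Against (1/4, 1/2, 1/4), each row's expected payoff is left: -4; center: -5/2.
Taking the (1/5, 4/5)-weighted average: (1/5)·(-4) + (4/5)·(-5/2) = -14/5.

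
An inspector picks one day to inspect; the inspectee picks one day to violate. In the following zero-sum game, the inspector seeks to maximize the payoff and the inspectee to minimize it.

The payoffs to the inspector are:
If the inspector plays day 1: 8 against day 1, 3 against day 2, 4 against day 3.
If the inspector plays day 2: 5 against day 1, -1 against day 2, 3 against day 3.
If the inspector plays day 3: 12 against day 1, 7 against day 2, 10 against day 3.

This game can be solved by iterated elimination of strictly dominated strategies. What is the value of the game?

Column day 1 is strictly dominated by day 2 for the inspectee (3<8, -1<5, 7<12); eliminate day 1.
Column day 3 is strictly dominated by day 2 for the inspectee (3<4, -1<3, 7<10); eliminate day 3.
Row day 1 is strictly dominated by row day 3 (7>3); eliminate day 1.
Row day 2 is strictly dominated by row day 3 (7>-1); eliminate day 2.
Only (day 3, day 2) remains, with payoff 7.

7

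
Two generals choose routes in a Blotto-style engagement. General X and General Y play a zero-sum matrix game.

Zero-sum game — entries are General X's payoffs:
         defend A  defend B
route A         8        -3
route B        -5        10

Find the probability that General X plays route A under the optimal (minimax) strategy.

15/26

Row minima are -3 and -5, so General X's maximin is -3; column maxima are 8 and 10, so General Y's minimax is 8. These differ, so the equilibrium is in mixed strategies.
Let General X play route A with probability p. General Y is indifferent when 8p − 5(1−p) = −3p + 10(1−p), giving p = 15/26.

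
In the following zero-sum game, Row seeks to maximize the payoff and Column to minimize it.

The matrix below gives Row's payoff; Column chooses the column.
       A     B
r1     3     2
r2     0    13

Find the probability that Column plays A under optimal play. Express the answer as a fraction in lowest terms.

Row minima are 2 and 0, so Row's maximin is 2; column maxima are 3 and 13, so Column's minimax is 3. These differ, so the equilibrium is in mixed strategies.
Let Column play A with probability q. Row is indifferent when 3q + 2(1−q) = 13(1−q), giving q = 11/14.

11/14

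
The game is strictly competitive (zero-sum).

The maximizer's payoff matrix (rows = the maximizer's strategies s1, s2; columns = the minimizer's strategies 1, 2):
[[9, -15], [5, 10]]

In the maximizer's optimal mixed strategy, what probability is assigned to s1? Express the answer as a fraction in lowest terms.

5/29

Row minima are -15 and 5, so the maximizer's maximin is 5; column maxima are 9 and 10, so the minimizer's minimax is 9. These differ, so the equilibrium is in mixed strategies.
Let the maximizer play s1 with probability p. The minimizer is indifferent when 9p + 5(1−p) = −15p + 10(1−p), giving p = 5/29.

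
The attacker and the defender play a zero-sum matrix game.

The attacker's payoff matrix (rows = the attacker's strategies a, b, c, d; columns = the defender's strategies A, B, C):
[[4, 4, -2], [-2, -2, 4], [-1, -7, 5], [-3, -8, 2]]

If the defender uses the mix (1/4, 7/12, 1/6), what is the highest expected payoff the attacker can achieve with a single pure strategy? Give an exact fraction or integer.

3

a: (4)·(1/4) + (4)·(7/12) + (-2)·(1/6) = 3.
b: (-2)·(1/4) + (-2)·(7/12) + (4)·(1/6) = -1.
c: (-1)·(1/4) + (-7)·(7/12) + (5)·(1/6) = -7/2.
d: (-3)·(1/4) + (-8)·(7/12) + (2)·(1/6) = -61/12.
The best pure response is a with expected payoff 3.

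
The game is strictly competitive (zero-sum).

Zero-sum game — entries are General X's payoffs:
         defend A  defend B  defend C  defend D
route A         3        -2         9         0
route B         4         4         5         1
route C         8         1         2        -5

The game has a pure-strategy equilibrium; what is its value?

1

Row minima: -2, 1, -5 → General X's maximin is 1.
Column maxima: 8, 4, 9, 1 → General Y's minimax is 1.
They coincide at (route B, defend D), so the value is 1.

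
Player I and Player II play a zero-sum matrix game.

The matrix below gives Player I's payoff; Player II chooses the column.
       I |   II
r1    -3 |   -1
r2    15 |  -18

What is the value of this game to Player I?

Row minima are -3 and -18, so Player I's maximin is -3; column maxima are 15 and -1, so Player II's minimax is -1. These differ, so the equilibrium is in mixed strategies.
Let Player I play r1 with probability p. Player II is indifferent when −3p + 15(1−p) = −p − 18(1−p), giving p = 33/35.
Let Player II play I with probability q. Player I is indifferent when −3q − (1−q) = 15q − 18(1−q), giving q = 17/35.
The value is -3·(17/35) + (-1)·(18/35) = -69/35.

-69/35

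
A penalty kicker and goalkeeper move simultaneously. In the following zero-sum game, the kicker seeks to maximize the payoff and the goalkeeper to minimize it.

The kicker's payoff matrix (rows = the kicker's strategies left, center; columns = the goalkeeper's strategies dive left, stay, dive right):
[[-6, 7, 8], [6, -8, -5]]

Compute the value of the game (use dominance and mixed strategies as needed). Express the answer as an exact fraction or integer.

-2/9

Column dive right is strictly dominated by stay for the goalkeeper (it gives the kicker more in every row).
The remaining 2×2 game on (left, center) × (dive left, stay) has no saddle point. Let the kicker play left with probability p; indifference gives −6p + 6(1−p) = 7p − 8(1−p), so p = 14/27.
Similarly the goalkeeper's optimal q on dive left is 5/9, and the value is -6·(5/9) + (7)·(4/9) = -2/9.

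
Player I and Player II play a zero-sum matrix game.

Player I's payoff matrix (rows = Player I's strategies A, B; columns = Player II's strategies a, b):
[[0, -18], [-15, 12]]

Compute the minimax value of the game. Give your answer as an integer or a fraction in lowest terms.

-6

Row minima are -18 and -15, so Player I's maximin is -15; column maxima are 0 and 12, so Player II's minimax is 0. These differ, so the equilibrium is in mixed strategies.
Let Player I play A with probability p. Player II is indifferent when −15(1−p) = −18p + 12(1−p), giving p = 3/5.
Let Player II play a with probability q. Player I is indifferent when −18(1−q) = −15q + 12(1−q), giving q = 2/3.
The value is 0·(2/3) + (-18)·(1/3) = -6.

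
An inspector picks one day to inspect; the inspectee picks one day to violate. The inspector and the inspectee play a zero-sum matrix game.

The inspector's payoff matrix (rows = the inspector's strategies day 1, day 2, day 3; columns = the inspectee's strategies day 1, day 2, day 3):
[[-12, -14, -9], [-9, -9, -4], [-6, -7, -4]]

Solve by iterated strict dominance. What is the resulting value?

Column day 3 is strictly dominated by day 1 for the inspectee (-12<-9, -9<-4, -6<-4); eliminate day 3.
Row day 2 is strictly dominated by row day 3 (-6>-9, -7>-9); eliminate day 2.
Column day 1 is strictly dominated by day 2 for the inspectee (-14<-12, -7<-6); eliminate day 1.
Row day 1 is strictly dominated by row day 3 (-7>-14); eliminate day 1.
Only (day 3, day 2) remains, with payoff -7.

-7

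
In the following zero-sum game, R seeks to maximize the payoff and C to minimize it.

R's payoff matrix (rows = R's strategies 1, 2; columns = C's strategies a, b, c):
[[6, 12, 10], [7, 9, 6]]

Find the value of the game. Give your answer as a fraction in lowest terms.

Column b is strictly dominated by c for C (it gives R more in every row).
The remaining 2×2 game on (1, 2) × (a, c) has no saddle point. Let R play 1 with probability p; indifference gives 6p + 7(1−p) = 10p + 6(1−p), so p = 1/5.
Similarly C's optimal q on a is 4/5, and the value is 6·(4/5) + (10)·(1/5) = 34/5.

34/5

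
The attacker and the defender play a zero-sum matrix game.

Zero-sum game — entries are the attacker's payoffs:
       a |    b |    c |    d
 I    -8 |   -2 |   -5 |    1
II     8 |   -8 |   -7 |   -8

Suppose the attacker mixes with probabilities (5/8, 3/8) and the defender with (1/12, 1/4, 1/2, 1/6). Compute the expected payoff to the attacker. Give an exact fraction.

-9/2

Against (1/12, 1/4, 1/2, 1/6), each row's expected payoff is I: -7/2; II: -37/6.
Taking the (5/8, 3/8)-weighted average: (5/8)·(-7/2) + (3/8)·(-37/6) = -9/2.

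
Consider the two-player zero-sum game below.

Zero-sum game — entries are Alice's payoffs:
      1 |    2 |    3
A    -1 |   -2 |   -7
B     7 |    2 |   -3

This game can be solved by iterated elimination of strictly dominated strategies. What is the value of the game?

Row A is strictly dominated by row B (7>-1, 2>-2, -3>-7); eliminate A.
Column 1 is strictly dominated by 2 for Bob (2<7); eliminate 1.
Column 2 is strictly dominated by 3 for Bob (-3<2); eliminate 2.
Only (B, 3) remains, with payoff -3.

-3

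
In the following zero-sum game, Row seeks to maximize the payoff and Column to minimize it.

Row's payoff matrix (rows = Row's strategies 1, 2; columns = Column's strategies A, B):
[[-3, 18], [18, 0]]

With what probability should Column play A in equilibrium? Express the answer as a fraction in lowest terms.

6/13

Row minima are -3 and 0, so Row's maximin is 0; column maxima are 18 and 18, so Column's minimax is 18. These differ, so the equilibrium is in mixed strategies.
Let Column play A with probability q. Row is indifferent when −3q + 18(1−q) = 18q, giving q = 6/13.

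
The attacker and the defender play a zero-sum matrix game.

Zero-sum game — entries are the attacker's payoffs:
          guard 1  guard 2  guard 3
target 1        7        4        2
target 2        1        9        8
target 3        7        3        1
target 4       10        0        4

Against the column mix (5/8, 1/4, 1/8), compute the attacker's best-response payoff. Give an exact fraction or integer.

target 1: (7)·(5/8) + (4)·(1/4) + (2)·(1/8) = 45/8.
target 2: (1)·(5/8) + (9)·(1/4) + (8)·(1/8) = 31/8.
target 3: (7)·(5/8) + (3)·(1/4) + (1)·(1/8) = 21/4.
target 4: (10)·(5/8) + (0)·(1/4) + (4)·(1/8) = 27/4.
The best pure response is target 4 with expected payoff 27/4.

27/4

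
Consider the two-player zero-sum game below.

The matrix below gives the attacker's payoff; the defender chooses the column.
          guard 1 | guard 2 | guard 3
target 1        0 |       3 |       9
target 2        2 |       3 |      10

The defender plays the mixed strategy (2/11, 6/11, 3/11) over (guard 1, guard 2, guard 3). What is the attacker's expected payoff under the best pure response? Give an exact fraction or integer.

52/11

target 1: (0)·(2/11) + (3)·(6/11) + (9)·(3/11) = 45/11.
target 2: (2)·(2/11) + (3)·(6/11) + (10)·(3/11) = 52/11.
The best pure response is target 2 with expected payoff 52/11.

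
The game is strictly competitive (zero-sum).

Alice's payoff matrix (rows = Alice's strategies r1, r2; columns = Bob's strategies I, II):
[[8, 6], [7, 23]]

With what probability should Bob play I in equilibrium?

17/18

Row minima are 6 and 7, so Alice's maximin is 7; column maxima are 8 and 23, so Bob's minimax is 8. These differ, so the equilibrium is in mixed strategies.
Let Bob play I with probability q. Alice is indifferent when 8q + 6(1−q) = 7q + 23(1−q), giving q = 17/18.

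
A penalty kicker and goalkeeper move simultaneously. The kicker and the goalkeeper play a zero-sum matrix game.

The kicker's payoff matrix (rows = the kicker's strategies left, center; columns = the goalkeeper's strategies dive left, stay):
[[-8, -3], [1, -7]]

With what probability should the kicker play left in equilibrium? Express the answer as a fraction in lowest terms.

Row minima are -8 and -7, so the kicker's maximin is -7; column maxima are 1 and -3, so the goalkeeper's minimax is -3. These differ, so the equilibrium is in mixed strategies.
Let the kicker play left with probability p. The goalkeeper is indifferent when −8p + (1−p) = −3p − 7(1−p), giving p = 8/13.

8/13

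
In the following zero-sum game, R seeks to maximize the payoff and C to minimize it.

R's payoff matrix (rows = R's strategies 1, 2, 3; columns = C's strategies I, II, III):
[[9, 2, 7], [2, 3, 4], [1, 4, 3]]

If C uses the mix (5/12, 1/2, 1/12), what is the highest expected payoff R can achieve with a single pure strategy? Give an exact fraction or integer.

16/3

1: (9)·(5/12) + (2)·(1/2) + (7)·(1/12) = 16/3.
2: (2)·(5/12) + (3)·(1/2) + (4)·(1/12) = 8/3.
3: (1)·(5/12) + (4)·(1/2) + (3)·(1/12) = 8/3.
The best pure response is 1 with expected payoff 16/3.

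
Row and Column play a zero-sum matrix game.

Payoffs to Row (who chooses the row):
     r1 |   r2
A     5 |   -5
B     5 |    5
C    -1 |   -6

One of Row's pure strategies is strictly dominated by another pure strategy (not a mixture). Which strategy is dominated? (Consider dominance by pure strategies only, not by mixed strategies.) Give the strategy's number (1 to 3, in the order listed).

3

Compare C with A: 5 > -1, -5 > -6.
So A strictly dominates C for Row; C is strictly dominated.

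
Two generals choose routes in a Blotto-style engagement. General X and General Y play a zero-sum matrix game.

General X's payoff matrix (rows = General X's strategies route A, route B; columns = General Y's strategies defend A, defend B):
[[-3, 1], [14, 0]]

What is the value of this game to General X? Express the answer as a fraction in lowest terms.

Row minima are -3 and 0, so General X's maximin is 0; column maxima are 14 and 1, so General Y's minimax is 1. These differ, so the equilibrium is in mixed strategies.
Let General X play route A with probability p. General Y is indifferent when −3p + 14(1−p) = p, giving p = 7/9.
Let General Y play defend A with probability q. General X is indifferent when −3q + (1−q) = 14q, giving q = 1/18.
The value is -3·(1/18) + (1)·(17/18) = 7/9.

7/9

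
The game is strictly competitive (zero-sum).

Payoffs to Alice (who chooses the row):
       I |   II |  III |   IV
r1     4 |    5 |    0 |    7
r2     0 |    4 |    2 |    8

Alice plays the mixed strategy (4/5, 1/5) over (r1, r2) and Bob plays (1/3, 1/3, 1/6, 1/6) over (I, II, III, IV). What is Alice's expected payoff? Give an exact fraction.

59/15

Against (1/3, 1/3, 1/6, 1/6), each row's expected payoff is r1: 25/6; r2: 3.
Taking the (4/5, 1/5)-weighted average: (4/5)·(25/6) + (1/5)·(3) = 59/15.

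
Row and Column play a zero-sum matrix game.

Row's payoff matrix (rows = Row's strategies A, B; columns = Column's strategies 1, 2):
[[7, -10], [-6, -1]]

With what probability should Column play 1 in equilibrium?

9/22

Row minima are -10 and -6, so Row's maximin is -6; column maxima are 7 and -1, so Column's minimax is -1. These differ, so the equilibrium is in mixed strategies.
Let Column play 1 with probability q. Row is indifferent when 7q − 10(1−q) = −6q − (1−q), giving q = 9/22.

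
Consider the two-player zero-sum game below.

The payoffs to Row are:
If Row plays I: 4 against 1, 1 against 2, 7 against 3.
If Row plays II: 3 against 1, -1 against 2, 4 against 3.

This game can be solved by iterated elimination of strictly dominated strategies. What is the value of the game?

Column 1 is strictly dominated by 2 for Column (1<4, -1<3); eliminate 1.
Column 3 is strictly dominated by 2 for Column (1<7, -1<4); eliminate 3.
Row II is strictly dominated by row I (1>-1); eliminate II.
Only (I, 2) remains, with payoff 1.

1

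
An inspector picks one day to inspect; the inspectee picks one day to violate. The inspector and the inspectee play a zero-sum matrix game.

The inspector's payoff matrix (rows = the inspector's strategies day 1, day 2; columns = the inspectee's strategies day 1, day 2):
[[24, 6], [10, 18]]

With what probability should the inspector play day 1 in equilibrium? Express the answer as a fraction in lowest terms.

Row minima are 6 and 10, so the inspector's maximin is 10; column maxima are 24 and 18, so the inspectee's minimax is 18. These differ, so the equilibrium is in mixed strategies.
Let the inspector play day 1 with probability p. The inspectee is indifferent when 24p + 10(1−p) = 6p + 18(1−p), giving p = 4/13.

4/13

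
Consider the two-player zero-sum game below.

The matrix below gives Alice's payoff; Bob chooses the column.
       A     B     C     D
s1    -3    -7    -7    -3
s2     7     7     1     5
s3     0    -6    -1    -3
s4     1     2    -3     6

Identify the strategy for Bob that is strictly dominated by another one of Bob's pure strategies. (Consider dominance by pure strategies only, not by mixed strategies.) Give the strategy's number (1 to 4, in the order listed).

1

Bob prefers columns that give Alice less. Compare A with C: -7 < -3, 1 < 7, -1 < 0, -3 < 1.
So C strictly dominates A for Bob; A is strictly dominated.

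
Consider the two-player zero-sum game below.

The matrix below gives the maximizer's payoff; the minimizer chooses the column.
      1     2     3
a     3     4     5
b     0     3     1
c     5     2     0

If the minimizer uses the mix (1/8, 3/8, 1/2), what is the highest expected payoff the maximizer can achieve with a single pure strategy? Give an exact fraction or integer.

a: (3)·(1/8) + (4)·(3/8) + (5)·(1/2) = 35/8.
b: (0)·(1/8) + (3)·(3/8) + (1)·(1/2) = 13/8.
c: (5)·(1/8) + (2)·(3/8) + (0)·(1/2) = 11/8.
The best pure response is a with expected payoff 35/8.

35/8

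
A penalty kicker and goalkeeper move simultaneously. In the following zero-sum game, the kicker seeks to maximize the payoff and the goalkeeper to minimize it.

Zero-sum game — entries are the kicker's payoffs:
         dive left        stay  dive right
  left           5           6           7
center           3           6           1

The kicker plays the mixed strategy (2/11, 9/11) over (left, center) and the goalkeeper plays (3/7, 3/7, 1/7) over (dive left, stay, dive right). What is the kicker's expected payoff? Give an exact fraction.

332/77

Against (3/7, 3/7, 1/7), each row's expected payoff is left: 40/7; center: 4.
Taking the (2/11, 9/11)-weighted average: (2/11)·(40/7) + (9/11)·(4) = 332/77.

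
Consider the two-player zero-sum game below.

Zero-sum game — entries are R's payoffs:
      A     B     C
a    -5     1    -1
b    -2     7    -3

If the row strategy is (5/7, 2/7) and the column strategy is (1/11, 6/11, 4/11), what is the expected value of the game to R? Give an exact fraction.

41/77

Against (1/11, 6/11, 4/11), each row's expected payoff is a: -3/11; b: 28/11.
Taking the (5/7, 2/7)-weighted average: (5/7)·(-3/11) + (2/7)·(28/11) = 41/77.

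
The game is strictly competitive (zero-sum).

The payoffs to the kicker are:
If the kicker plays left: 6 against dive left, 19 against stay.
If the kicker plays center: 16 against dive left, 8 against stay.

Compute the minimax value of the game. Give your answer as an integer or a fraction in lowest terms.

256/21

Row minima are 6 and 8, so the kicker's maximin is 8; column maxima are 16 and 19, so the goalkeeper's minimax is 16. These differ, so the equilibrium is in mixed strategies.
Let the kicker play left with probability p. The goalkeeper is indifferent when 6p + 16(1−p) = 19p + 8(1−p), giving p = 8/21.
Let the goalkeeper play dive left with probability q. The kicker is indifferent when 6q + 19(1−q) = 16q + 8(1−q), giving q = 11/21.
The value is 6·(11/21) + (19)·(10/21) = 256/21.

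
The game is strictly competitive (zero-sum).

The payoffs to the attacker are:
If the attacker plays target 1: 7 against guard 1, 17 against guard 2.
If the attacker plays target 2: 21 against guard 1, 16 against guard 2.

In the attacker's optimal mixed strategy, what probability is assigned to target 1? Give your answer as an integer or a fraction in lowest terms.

1/3

Row minima are 7 and 16, so the attacker's maximin is 16; column maxima are 21 and 17, so the defender's minimax is 17. These differ, so the equilibrium is in mixed strategies.
Let the attacker play target 1 with probability p. The defender is indifferent when 7p + 21(1−p) = 17p + 16(1−p), giving p = 1/3.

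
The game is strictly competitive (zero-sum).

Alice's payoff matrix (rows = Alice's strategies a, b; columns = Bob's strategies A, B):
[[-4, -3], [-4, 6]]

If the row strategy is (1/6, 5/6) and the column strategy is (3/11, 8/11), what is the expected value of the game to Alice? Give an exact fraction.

24/11

Against (3/11, 8/11), each row's expected payoff is a: -36/11; b: 36/11.
Taking the (1/6, 5/6)-weighted average: (1/6)·(-36/11) + (5/6)·(36/11) = 24/11.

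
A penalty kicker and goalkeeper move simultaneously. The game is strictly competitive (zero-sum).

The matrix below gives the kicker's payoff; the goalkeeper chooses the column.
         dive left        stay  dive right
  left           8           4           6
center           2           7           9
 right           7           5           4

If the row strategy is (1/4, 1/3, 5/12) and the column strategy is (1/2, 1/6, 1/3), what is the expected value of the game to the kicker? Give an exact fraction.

Against (1/2, 1/6, 1/3), each row's expected payoff is left: 20/3; center: 31/6; right: 17/3.
Taking the (1/4, 1/3, 5/12)-weighted average: (1/4)·(20/3) + (1/3)·(31/6) + (5/12)·(17/3) = 23/4.

23/4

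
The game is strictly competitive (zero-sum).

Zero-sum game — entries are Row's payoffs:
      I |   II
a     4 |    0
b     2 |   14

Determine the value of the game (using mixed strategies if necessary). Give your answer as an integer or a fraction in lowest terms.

7/2

Row minima are 0 and 2, so Row's maximin is 2; column maxima are 4 and 14, so Column's minimax is 4. These differ, so the equilibrium is in mixed strategies.
Let Row play a with probability p. Column is indifferent when 4p + 2(1−p) = 14(1−p), giving p = 3/4.
Let Column play I with probability q. Row is indifferent when 4q = 2q + 14(1−q), giving q = 7/8.
The value is 4·(7/8) + (0)·(1/8) = 7/2.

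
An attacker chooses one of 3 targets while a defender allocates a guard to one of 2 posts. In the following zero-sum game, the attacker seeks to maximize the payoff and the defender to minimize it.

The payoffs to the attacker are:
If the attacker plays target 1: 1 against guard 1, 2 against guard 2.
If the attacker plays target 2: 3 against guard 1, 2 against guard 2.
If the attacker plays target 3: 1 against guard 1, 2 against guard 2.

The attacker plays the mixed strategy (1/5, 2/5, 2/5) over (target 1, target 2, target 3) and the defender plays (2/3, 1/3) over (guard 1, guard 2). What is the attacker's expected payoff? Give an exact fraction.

Against (2/3, 1/3), each row's expected payoff is target 1: 4/3; target 2: 8/3; target 3: 4/3.
Taking the (1/5, 2/5, 2/5)-weighted average: (1/5)·(4/3) + (2/5)·(8/3) + (2/5)·(4/3) = 28/15.

28/15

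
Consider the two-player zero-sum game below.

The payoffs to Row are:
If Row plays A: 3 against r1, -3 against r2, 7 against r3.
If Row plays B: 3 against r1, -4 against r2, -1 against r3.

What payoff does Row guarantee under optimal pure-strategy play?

Row minima: -3, -4 → Row's maximin is -3.
Column maxima: 3, -3, 7 → Column's minimax is -3.
They coincide at (A, r2), so the value is -3.

-3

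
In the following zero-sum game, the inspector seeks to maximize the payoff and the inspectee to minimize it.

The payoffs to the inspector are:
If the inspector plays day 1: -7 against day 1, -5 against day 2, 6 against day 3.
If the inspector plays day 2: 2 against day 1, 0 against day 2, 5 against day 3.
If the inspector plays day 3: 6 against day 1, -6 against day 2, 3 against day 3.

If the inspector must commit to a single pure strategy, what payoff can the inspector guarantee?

The worst-case payoff for each row is day 1: -7, day 2: 0, day 3: -6.
The best of these is 0.

0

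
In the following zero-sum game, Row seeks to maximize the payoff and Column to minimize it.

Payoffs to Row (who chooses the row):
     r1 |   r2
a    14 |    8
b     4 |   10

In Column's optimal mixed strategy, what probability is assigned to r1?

1/6

Row minima are 8 and 4, so Row's maximin is 8; column maxima are 14 and 10, so Column's minimax is 10. These differ, so the equilibrium is in mixed strategies.
Let Column play r1 with probability q. Row is indifferent when 14q + 8(1−q) = 4q + 10(1−q), giving q = 1/6.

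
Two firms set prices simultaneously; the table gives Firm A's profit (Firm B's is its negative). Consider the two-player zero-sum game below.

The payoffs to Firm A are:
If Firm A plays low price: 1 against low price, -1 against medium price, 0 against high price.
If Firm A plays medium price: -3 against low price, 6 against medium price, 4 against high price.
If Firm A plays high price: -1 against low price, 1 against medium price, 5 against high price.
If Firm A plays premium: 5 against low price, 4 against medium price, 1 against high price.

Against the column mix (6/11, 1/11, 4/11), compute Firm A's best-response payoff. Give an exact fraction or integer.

38/11

low price: (1)·(6/11) + (-1)·(1/11) + (0)·(4/11) = 5/11.
medium price: (-3)·(6/11) + (6)·(1/11) + (4)·(4/11) = 4/11.
high price: (-1)·(6/11) + (1)·(1/11) + (5)·(4/11) = 15/11.
premium: (5)·(6/11) + (4)·(1/11) + (1)·(4/11) = 38/11.
The best pure response is premium with expected payoff 38/11.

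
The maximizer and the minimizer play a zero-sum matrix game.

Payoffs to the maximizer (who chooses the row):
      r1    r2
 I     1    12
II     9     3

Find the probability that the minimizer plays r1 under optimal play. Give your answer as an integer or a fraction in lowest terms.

9/17

Row minima are 1 and 3, so the maximizer's maximin is 3; column maxima are 9 and 12, so the minimizer's minimax is 9. These differ, so the equilibrium is in mixed strategies.
Let the minimizer play r1 with probability q. The maximizer is indifferent when q + 12(1−q) = 9q + 3(1−q), giving q = 9/17.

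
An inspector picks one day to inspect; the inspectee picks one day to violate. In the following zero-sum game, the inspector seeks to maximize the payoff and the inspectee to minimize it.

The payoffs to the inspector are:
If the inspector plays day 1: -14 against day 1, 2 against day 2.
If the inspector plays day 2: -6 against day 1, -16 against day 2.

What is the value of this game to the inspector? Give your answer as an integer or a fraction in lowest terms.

-118/13

Row minima are -14 and -16, so the inspector's maximin is -14; column maxima are -6 and 2, so the inspectee's minimax is -6. These differ, so the equilibrium is in mixed strategies.
Let the inspector play day 1 with probability p. The inspectee is indifferent when −14p − 6(1−p) = 2p − 16(1−p), giving p = 5/13.
Let the inspectee play day 1 with probability q. The inspector is indifferent when −14q + 2(1−q) = −6q − 16(1−q), giving q = 9/13.
The value is -14·(9/13) + (2)·(4/13) = -118/13.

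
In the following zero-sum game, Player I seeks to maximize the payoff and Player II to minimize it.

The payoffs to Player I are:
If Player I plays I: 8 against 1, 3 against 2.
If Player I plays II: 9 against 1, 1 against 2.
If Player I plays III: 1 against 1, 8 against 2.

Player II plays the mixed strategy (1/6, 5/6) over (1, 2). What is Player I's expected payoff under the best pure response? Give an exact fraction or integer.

I: (8)·(1/6) + (3)·(5/6) = 23/6.
II: (9)·(1/6) + (1)·(5/6) = 7/3.
III: (1)·(1/6) + (8)·(5/6) = 41/6.
The best pure response is III with expected payoff 41/6.

41/6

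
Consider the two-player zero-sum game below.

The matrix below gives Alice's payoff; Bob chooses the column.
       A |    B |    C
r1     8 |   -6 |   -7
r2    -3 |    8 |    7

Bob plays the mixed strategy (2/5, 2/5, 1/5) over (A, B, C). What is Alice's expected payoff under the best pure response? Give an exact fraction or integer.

r1: (8)·(2/5) + (-6)·(2/5) + (-7)·(1/5) = -3/5.
r2: (-3)·(2/5) + (8)·(2/5) + (7)·(1/5) = 17/5.
The best pure response is r2 with expected payoff 17/5.

17/5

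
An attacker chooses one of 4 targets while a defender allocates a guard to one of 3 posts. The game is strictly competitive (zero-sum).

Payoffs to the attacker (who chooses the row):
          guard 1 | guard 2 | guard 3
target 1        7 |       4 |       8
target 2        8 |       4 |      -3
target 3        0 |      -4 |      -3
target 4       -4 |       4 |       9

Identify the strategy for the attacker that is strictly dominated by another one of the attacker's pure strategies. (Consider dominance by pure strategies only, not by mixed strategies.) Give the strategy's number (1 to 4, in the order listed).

3

Compare target 3 with target 1: 7 > 0, 4 > -4, 8 > -3.
So target 1 strictly dominates target 3 for the attacker; target 3 is strictly dominated.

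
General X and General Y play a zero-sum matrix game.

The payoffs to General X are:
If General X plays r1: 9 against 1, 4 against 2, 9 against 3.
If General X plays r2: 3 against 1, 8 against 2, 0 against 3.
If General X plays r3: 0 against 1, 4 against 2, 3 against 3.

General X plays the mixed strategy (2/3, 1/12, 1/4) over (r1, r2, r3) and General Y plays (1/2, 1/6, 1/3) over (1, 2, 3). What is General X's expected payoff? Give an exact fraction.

439/72

Against (1/2, 1/6, 1/3), each row's expected payoff is r1: 49/6; r2: 17/6; r3: 5/3.
Taking the (2/3, 1/12, 1/4)-weighted average: (2/3)·(49/6) + (1/12)·(17/6) + (1/4)·(5/3) = 439/72.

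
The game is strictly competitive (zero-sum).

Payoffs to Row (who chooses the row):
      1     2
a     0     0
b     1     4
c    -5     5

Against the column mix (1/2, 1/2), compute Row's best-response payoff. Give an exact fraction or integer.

a: (0)·(1/2) + (0)·(1/2) = 0.
b: (1)·(1/2) + (4)·(1/2) = 5/2.
c: (-5)·(1/2) + (5)·(1/2) = 0.
The best pure response is b with expected payoff 5/2.

5/2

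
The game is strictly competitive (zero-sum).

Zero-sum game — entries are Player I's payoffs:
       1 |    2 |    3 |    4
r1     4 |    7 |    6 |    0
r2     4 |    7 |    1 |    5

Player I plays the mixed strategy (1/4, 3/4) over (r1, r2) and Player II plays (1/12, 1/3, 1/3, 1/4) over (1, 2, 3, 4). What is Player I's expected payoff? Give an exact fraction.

Against (1/12, 1/3, 1/3, 1/4), each row's expected payoff is r1: 14/3; r2: 17/4.
Taking the (1/4, 3/4)-weighted average: (1/4)·(14/3) + (3/4)·(17/4) = 209/48.

209/48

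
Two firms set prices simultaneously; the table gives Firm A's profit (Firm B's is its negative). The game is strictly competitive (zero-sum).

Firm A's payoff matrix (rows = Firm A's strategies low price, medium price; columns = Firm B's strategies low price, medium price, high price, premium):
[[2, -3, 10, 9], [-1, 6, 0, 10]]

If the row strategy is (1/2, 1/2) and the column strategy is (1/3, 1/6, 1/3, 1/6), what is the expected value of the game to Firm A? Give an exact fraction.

11/3

Against (1/3, 1/6, 1/3, 1/6), each row's expected payoff is low price: 5; medium price: 7/3.
Taking the (1/2, 1/2)-weighted average: (1/2)·(5) + (1/2)·(7/3) = 11/3.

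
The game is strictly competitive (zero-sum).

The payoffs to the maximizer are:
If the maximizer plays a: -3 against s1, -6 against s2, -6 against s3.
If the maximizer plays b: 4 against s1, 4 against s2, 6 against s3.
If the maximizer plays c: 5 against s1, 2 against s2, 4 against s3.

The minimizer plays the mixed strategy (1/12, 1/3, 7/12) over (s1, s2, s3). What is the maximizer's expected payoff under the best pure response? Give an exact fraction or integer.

31/6

a: (-3)·(1/12) + (-6)·(1/3) + (-6)·(7/12) = -23/4.
b: (4)·(1/12) + (4)·(1/3) + (6)·(7/12) = 31/6.
c: (5)·(1/12) + (2)·(1/3) + (4)·(7/12) = 41/12.
The best pure response is b with expected payoff 31/6.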